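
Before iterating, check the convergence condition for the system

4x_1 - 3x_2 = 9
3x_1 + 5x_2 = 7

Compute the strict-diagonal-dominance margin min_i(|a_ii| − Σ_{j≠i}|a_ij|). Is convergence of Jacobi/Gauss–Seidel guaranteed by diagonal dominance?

1

row 1: |4| − (3) = 1
row 2: |5| − (3) = 2
minimum over rows = 1 → strictly diagonally dominant (convergence guaranteed)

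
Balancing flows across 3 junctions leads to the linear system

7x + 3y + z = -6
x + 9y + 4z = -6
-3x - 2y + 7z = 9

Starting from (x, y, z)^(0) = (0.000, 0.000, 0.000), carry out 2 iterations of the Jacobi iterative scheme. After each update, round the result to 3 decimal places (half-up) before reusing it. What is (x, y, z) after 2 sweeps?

(-0.755, -1.143, 0.728)

Iteration 1:
  x = (-6 - (3)·0.000 - (1)·0.000) / (7) = -0.857
  y = (-6 - (1)·0.000 - (4)·0.000) / (9) = -0.667
  z = (9 - (-3)·0.000 - (-2)·0.000) / (7) = 1.286
Iteration 2:
  x = (-6 - (3)·-0.667 - (1)·1.286) / (7) = -0.755
  y = (-6 - (1)·-0.857 - (4)·1.286) / (9) = -1.143
  z = (9 - (-3)·-0.857 - (-2)·-0.667) / (7) = 0.728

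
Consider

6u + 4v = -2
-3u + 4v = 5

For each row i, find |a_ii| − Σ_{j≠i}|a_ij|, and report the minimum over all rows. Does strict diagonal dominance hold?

1

row 1: |6| − (4) = 2
row 2: |4| − (3) = 1
minimum over rows = 1 → strictly diagonally dominant (convergence guaranteed)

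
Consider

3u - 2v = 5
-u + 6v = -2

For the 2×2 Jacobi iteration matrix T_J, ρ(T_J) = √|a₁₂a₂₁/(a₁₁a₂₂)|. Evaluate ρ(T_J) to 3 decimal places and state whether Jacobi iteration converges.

0.333

a₁₂a₂₁/(a₁₁a₂₂) = (-2)·(-1) / ((3)·(6)) = 0.111111
ρ = √|0.111111| = √0.111111 = 0.333
ρ < 1, so Jacobi converges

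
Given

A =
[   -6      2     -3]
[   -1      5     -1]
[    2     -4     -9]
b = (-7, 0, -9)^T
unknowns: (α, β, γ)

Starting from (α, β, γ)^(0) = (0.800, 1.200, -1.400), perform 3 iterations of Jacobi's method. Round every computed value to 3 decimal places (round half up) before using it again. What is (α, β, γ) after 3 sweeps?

(0.582, 0.472, 0.920)

Iteration 1:
  α = (-7 - (2)·1.200 - (-3)·-1.400) / (-6) = 2.267
  β = (0 - (-1)·0.800 - (-1)·-1.400) / (5) = -0.120
  γ = (-9 - (2)·0.800 - (-4)·1.200) / (-9) = 0.644
Iteration 2:
  α = (-7 - (2)·-0.120 - (-3)·0.644) / (-6) = 0.805
  β = (0 - (-1)·2.267 - (-1)·0.644) / (5) = 0.582
  γ = (-9 - (2)·2.267 - (-4)·-0.120) / (-9) = 1.557
Iteration 3:
  α = (-7 - (2)·0.582 - (-3)·1.557) / (-6) = 0.582
  β = (0 - (-1)·0.805 - (-1)·1.557) / (5) = 0.472
  γ = (-9 - (2)·0.805 - (-4)·0.582) / (-9) = 0.920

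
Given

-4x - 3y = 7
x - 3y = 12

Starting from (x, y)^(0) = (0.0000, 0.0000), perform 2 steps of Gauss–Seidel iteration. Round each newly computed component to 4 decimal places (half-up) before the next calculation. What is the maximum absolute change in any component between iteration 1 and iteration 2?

Iteration 1:
  x = (7 - (-3)·0.0000) / (-4) = -1.7500
  y = (12 - (1)·-1.7500) / (-3) = -4.5833
Iteration 2:
  x = (7 - (-3)·-4.5833) / (-4) = 1.6875
  y = (12 - (1)·1.6875) / (-3) = -3.4375
Change: (3.4375, 1.1458) → max |·| = 3.4375

3.4375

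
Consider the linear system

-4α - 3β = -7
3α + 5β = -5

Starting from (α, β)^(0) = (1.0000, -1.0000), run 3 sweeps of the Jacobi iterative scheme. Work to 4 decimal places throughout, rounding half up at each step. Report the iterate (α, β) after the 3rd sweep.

Iteration 1:
  α = (-7 - (-3)·-1.0000) / (-4) = 2.5000
  β = (-5 - (3)·1.0000) / (5) = -1.6000
Iteration 2:
  α = (-7 - (-3)·-1.6000) / (-4) = 2.9500
  β = (-5 - (3)·2.5000) / (5) = -2.5000
Iteration 3:
  α = (-7 - (-3)·-2.5000) / (-4) = 3.6250
  β = (-5 - (3)·2.9500) / (5) = -2.7700

(3.6250, -2.7700)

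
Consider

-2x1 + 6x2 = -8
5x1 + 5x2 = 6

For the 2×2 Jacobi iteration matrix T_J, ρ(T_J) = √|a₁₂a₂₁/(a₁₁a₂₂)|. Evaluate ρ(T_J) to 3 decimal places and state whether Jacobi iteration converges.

1.732

a₁₂a₂₁/(a₁₁a₂₂) = (6)·(5) / ((-2)·(5)) = -3.000000
ρ = √|-3.000000| = √3.000000 = 1.732
ρ > 1, so Jacobi diverges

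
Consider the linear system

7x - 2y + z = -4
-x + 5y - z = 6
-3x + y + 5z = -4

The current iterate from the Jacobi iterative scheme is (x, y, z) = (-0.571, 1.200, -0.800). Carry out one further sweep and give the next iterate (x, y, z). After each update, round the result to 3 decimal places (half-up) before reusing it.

One sweep:
  x = (-4 - (-2)·1.200 - (1)·-0.800) / (7) = -0.114
  y = (6 - (-1)·-0.571 - (-1)·-0.800) / (5) = 0.926
  z = (-4 - (-3)·-0.571 - (1)·1.200) / (5) = -1.383

(-0.114, 0.926, -1.383)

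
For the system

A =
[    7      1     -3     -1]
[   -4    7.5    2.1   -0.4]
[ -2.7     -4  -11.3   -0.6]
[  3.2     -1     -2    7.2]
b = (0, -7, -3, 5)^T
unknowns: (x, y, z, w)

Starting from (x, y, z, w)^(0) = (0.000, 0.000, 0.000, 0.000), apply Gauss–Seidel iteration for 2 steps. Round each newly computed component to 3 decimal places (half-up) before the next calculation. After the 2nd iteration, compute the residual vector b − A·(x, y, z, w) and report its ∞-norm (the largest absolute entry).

Iteration 1:
  x = (0 - (1)·0.000 - (-3)·0.000 - (-1)·0.000) / (7) = 0.000
  y = (-7 - (-4)·0.000 - (2.1)·0.000 - (-0.4)·0.000) / (7.5) = -0.933
  z = (-3 - (-2.7)·0.000 - (-4)·-0.933 - (-0.6)·0.000) / (-11.3) = 0.596
  w = (5 - (3.2)·0.000 - (-1)·-0.933 - (-2)·0.596) / (7.2) = 0.730
Iteration 2:
  x = (0 - (1)·-0.933 - (-3)·0.596 - (-1)·0.730) / (7) = 0.493
  y = (-7 - (-4)·0.493 - (2.1)·0.596 - (-0.4)·0.730) / (7.5) = -0.798
  z = (-3 - (-2.7)·0.493 - (-4)·-0.798 - (-0.6)·0.730) / (-11.3) = 0.391
  w = (5 - (3.2)·0.493 - (-1)·-0.798 - (-2)·0.391) / (7.2) = 0.473
Residual b − A·x = (-1.007, 0.325, -0.159, 0.001); ∞-norm = 1.007

1.007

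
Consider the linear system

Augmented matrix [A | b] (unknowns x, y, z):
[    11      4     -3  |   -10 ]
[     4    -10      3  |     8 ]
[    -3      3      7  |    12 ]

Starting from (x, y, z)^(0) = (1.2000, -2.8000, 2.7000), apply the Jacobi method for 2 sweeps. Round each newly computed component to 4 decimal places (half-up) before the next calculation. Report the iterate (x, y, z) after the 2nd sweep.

(-0.1522, 0.5668, 1.8666)

Iteration 1:
  x = (-10 - (4)·-2.8000 - (-3)·2.7000) / (11) = 0.8455
  y = (8 - (4)·1.2000 - (3)·2.7000) / (-10) = 0.4900
  z = (12 - (-3)·1.2000 - (3)·-2.8000) / (7) = 3.4286
Iteration 2:
  x = (-10 - (4)·0.4900 - (-3)·3.4286) / (11) = -0.1522
  y = (8 - (4)·0.8455 - (3)·3.4286) / (-10) = 0.5668
  z = (12 - (-3)·0.8455 - (3)·0.4900) / (7) = 1.8666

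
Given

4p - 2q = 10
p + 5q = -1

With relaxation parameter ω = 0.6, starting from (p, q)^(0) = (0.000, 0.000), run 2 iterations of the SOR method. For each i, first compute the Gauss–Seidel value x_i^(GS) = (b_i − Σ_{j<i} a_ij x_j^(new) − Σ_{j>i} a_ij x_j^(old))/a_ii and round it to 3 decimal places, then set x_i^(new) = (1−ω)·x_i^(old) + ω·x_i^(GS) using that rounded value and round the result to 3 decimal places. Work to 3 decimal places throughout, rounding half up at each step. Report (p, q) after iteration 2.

Iteration 1:
  p: GS value = (10 - (-2)·0.000) / (4) = 2.500;  p ← (1−ω)·0.000 + ω·2.500 = 1.500
  q: GS value = (-1 - (1)·1.500) / (5) = -0.500;  q ← (1−ω)·0.000 + ω·-0.500 = -0.300
Iteration 2:
  p: GS value = (10 - (-2)·-0.300) / (4) = 2.350;  p ← (1−ω)·1.500 + ω·2.350 = 2.010
  q: GS value = (-1 - (1)·2.010) / (5) = -0.602;  q ← (1−ω)·-0.300 + ω·-0.602 = -0.481

(2.010, -0.481)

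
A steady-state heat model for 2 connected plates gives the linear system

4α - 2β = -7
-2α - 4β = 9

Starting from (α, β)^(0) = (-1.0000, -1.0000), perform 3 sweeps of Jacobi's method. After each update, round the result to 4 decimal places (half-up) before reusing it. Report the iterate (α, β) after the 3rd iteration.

(-2.3125, -0.9375)

Iteration 1:
  α = (-7 - (-2)·-1.0000) / (4) = -2.2500
  β = (9 - (-2)·-1.0000) / (-4) = -1.7500
Iteration 2:
  α = (-7 - (-2)·-1.7500) / (4) = -2.6250
  β = (9 - (-2)·-2.2500) / (-4) = -1.1250
Iteration 3:
  α = (-7 - (-2)·-1.1250) / (4) = -2.3125
  β = (9 - (-2)·-2.6250) / (-4) = -0.9375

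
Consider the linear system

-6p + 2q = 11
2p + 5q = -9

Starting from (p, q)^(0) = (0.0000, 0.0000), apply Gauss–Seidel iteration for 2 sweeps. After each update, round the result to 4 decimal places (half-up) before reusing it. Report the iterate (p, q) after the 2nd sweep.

(-2.1889, -0.9244)

Iteration 1:
  p = (11 - (2)·0.0000) / (-6) = -1.8333
  q = (-9 - (2)·-1.8333) / (5) = -1.0667
Iteration 2:
  p = (11 - (2)·-1.0667) / (-6) = -2.1889
  q = (-9 - (2)·-2.1889) / (5) = -0.9244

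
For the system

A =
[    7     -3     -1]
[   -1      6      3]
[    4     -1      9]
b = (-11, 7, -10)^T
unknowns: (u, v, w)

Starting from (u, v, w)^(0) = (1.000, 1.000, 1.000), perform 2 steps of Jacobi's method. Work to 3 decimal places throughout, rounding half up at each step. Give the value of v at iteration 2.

1.722

Iteration 1:
  u = (-11 - (-3)·1.000 - (-1)·1.000) / (7) = -1.000
  v = (7 - (-1)·1.000 - (3)·1.000) / (6) = 0.833
  w = (-10 - (4)·1.000 - (-1)·1.000) / (9) = -1.444
Iteration 2:
  u = (-11 - (-3)·0.833 - (-1)·-1.444) / (7) = -1.421
  v = (7 - (-1)·-1.000 - (3)·-1.444) / (6) = 1.722
  w = (-10 - (4)·-1.000 - (-1)·0.833) / (9) = -0.574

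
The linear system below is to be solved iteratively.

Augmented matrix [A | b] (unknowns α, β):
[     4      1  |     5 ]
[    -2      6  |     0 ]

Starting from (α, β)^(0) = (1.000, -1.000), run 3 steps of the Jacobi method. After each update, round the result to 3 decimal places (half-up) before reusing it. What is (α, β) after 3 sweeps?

Iteration 1:
  α = (5 - (1)·-1.000) / (4) = 1.500
  β = (0 - (-2)·1.000) / (6) = 0.333
Iteration 2:
  α = (5 - (1)·0.333) / (4) = 1.167
  β = (0 - (-2)·1.500) / (6) = 0.500
Iteration 3:
  α = (5 - (1)·0.500) / (4) = 1.125
  β = (0 - (-2)·1.167) / (6) = 0.389

(1.125, 0.389)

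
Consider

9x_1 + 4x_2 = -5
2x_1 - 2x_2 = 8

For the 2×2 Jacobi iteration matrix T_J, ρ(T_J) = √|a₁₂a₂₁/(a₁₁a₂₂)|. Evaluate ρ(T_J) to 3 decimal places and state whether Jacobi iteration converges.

a₁₂a₂₁/(a₁₁a₂₂) = (4)·(2) / ((9)·(-2)) = -0.444444
ρ = √|-0.444444| = √0.444444 = 0.667
ρ < 1, so Jacobi converges

0.667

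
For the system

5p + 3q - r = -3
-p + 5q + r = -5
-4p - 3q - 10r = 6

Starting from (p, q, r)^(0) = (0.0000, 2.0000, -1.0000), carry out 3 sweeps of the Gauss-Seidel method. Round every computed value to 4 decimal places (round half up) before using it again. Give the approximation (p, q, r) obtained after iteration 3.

Iteration 1:
  p = (-3 - (3)·2.0000 - (-1)·-1.0000) / (5) = -2.0000
  q = (-5 - (-1)·-2.0000 - (1)·-1.0000) / (5) = -1.2000
  r = (6 - (-4)·-2.0000 - (-3)·-1.2000) / (-10) = 0.5600
Iteration 2:
  p = (-3 - (3)·-1.2000 - (-1)·0.5600) / (5) = 0.2320
  q = (-5 - (-1)·0.2320 - (1)·0.5600) / (5) = -1.0656
  r = (6 - (-4)·0.2320 - (-3)·-1.0656) / (-10) = -0.3731
Iteration 3:
  p = (-3 - (3)·-1.0656 - (-1)·-0.3731) / (5) = -0.0353
  q = (-5 - (-1)·-0.0353 - (1)·-0.3731) / (5) = -0.9324
  r = (6 - (-4)·-0.0353 - (-3)·-0.9324) / (-10) = -0.3062

(-0.0353, -0.9324, -0.3062)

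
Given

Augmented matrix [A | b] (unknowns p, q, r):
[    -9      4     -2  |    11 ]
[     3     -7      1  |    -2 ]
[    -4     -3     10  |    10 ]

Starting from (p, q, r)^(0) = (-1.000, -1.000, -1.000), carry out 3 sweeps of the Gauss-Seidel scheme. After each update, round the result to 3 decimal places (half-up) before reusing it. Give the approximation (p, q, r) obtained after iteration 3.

(-1.430, -0.283, 0.343)

Iteration 1:
  p = (11 - (4)·-1.000 - (-2)·-1.000) / (-9) = -1.444
  q = (-2 - (3)·-1.444 - (1)·-1.000) / (-7) = -0.476
  r = (10 - (-4)·-1.444 - (-3)·-0.476) / (10) = 0.280
Iteration 2:
  p = (11 - (4)·-0.476 - (-2)·0.280) / (-9) = -1.496
  q = (-2 - (3)·-1.496 - (1)·0.280) / (-7) = -0.315
  r = (10 - (-4)·-1.496 - (-3)·-0.315) / (10) = 0.307
Iteration 3:
  p = (11 - (4)·-0.315 - (-2)·0.307) / (-9) = -1.430
  q = (-2 - (3)·-1.430 - (1)·0.307) / (-7) = -0.283
  r = (10 - (-4)·-1.430 - (-3)·-0.283) / (10) = 0.343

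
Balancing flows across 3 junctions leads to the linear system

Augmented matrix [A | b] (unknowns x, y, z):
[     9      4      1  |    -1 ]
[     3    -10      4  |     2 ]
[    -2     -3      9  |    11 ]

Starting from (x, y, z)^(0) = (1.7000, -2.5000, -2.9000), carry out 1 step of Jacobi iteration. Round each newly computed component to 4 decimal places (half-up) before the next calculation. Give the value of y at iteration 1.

Iteration 1:
  x = (-1 - (4)·-2.5000 - (1)·-2.9000) / (9) = 1.3222
  y = (2 - (3)·1.7000 - (4)·-2.9000) / (-10) = -0.8500
  z = (11 - (-2)·1.7000 - (-3)·-2.5000) / (9) = 0.7667

-0.8500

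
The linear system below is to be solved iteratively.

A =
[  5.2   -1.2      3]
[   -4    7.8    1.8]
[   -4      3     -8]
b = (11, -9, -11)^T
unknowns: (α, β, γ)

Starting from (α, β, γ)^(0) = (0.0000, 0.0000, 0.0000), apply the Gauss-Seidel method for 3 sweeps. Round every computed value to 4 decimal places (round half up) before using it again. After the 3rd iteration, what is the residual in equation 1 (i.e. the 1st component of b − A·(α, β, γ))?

-0.0858

Iteration 1:
  α = (11 - (-1.2)·0.0000 - (3)·0.0000) / (5.2) = 2.1154
  β = (-9 - (-4)·2.1154 - (1.8)·0.0000) / (7.8) = -0.0690
  γ = (-11 - (-4)·2.1154 - (3)·-0.0690) / (-8) = 0.2914
Iteration 2:
  α = (11 - (-1.2)·-0.0690 - (3)·0.2914) / (5.2) = 1.9313
  β = (-9 - (-4)·1.9313 - (1.8)·0.2914) / (7.8) = -0.2307
  γ = (-11 - (-4)·1.9313 - (3)·-0.2307) / (-8) = 0.3228
Iteration 3:
  α = (11 - (-1.2)·-0.2307 - (3)·0.3228) / (5.2) = 1.8759
  β = (-9 - (-4)·1.8759 - (1.8)·0.3228) / (7.8) = -0.2663
  γ = (-11 - (-4)·1.8759 - (3)·-0.2663) / (-8) = 0.3372
Residual b − A·x = (-0.0858, -0.0262, 0.0001)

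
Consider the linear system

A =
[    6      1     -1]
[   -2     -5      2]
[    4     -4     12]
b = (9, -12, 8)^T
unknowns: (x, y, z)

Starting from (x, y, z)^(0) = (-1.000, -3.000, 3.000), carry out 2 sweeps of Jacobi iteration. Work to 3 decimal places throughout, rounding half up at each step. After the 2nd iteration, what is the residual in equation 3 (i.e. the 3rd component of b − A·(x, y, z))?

-3.736

Iteration 1:
  x = (9 - (1)·-3.000 - (-1)·3.000) / (6) = 2.500
  y = (-12 - (-2)·-1.000 - (2)·3.000) / (-5) = 4.000
  z = (8 - (4)·-1.000 - (-4)·-3.000) / (12) = 0.000
Iteration 2:
  x = (9 - (1)·4.000 - (-1)·0.000) / (6) = 0.833
  y = (-12 - (-2)·2.500 - (2)·0.000) / (-5) = 1.400
  z = (8 - (4)·2.500 - (-4)·4.000) / (12) = 1.167
Residual b − A·x = (3.769, -5.668, -3.736)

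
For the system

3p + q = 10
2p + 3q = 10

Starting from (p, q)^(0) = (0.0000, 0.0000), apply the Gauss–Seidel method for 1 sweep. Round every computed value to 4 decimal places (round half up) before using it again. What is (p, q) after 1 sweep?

(3.3333, 1.1111)

Iteration 1:
  p = (10 - (1)·0.0000) / (3) = 3.3333
  q = (10 - (2)·3.3333) / (3) = 1.1111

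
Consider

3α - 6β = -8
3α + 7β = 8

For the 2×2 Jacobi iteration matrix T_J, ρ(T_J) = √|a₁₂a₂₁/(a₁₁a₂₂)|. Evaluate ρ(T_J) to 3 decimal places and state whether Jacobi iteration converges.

0.926

a₁₂a₂₁/(a₁₁a₂₂) = (-6)·(3) / ((3)·(7)) = -0.857143
ρ = √|-0.857143| = √0.857143 = 0.926
ρ < 1, so Jacobi converges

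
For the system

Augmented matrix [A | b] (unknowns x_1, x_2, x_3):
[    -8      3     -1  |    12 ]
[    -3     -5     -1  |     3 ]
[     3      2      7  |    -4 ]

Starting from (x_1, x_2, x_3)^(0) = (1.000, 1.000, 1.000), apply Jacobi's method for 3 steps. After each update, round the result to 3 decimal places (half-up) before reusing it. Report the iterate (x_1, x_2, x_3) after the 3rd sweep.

Iteration 1:
  x_1 = (12 - (3)·1.000 - (-1)·1.000) / (-8) = -1.250
  x_2 = (3 - (-3)·1.000 - (-1)·1.000) / (-5) = -1.400
  x_3 = (-4 - (3)·1.000 - (2)·1.000) / (7) = -1.286
Iteration 2:
  x_1 = (12 - (3)·-1.400 - (-1)·-1.286) / (-8) = -1.864
  x_2 = (3 - (-3)·-1.250 - (-1)·-1.286) / (-5) = 0.407
  x_3 = (-4 - (3)·-1.250 - (2)·-1.400) / (7) = 0.364
Iteration 3:
  x_1 = (12 - (3)·0.407 - (-1)·0.364) / (-8) = -1.393
  x_2 = (3 - (-3)·-1.864 - (-1)·0.364) / (-5) = 0.446
  x_3 = (-4 - (3)·-1.864 - (2)·0.407) / (7) = 0.111

(-1.393, 0.446, 0.111)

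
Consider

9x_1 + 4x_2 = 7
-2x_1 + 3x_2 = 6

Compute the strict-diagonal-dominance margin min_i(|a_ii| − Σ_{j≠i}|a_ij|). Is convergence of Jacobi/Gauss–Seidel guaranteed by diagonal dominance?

1

row 1: |9| − (4) = 5
row 2: |3| − (2) = 1
minimum over rows = 1 → strictly diagonally dominant (convergence guaranteed)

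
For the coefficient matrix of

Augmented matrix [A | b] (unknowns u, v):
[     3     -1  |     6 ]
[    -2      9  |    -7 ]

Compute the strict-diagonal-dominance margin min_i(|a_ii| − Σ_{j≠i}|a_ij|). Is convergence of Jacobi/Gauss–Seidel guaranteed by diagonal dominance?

2

row 1: |3| − (1) = 2
row 2: |9| − (2) = 7
minimum over rows = 2 → strictly diagonally dominant (convergence guaranteed)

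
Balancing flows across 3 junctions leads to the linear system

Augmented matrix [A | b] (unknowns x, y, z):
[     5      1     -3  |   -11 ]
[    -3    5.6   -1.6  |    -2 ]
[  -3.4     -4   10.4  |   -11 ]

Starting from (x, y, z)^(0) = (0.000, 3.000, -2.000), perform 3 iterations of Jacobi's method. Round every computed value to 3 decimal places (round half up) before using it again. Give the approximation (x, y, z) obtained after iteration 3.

Iteration 1:
  x = (-11 - (1)·3.000 - (-3)·-2.000) / (5) = -4.000
  y = (-2 - (-3)·0.000 - (-1.6)·-2.000) / (5.6) = -0.929
  z = (-11 - (-3.4)·0.000 - (-4)·3.000) / (10.4) = 0.096
Iteration 2:
  x = (-11 - (1)·-0.929 - (-3)·0.096) / (5) = -1.957
  y = (-2 - (-3)·-4.000 - (-1.6)·0.096) / (5.6) = -2.473
  z = (-11 - (-3.4)·-4.000 - (-4)·-0.929) / (10.4) = -2.723
Iteration 3:
  x = (-11 - (1)·-2.473 - (-3)·-2.723) / (5) = -3.339
  y = (-2 - (-3)·-1.957 - (-1.6)·-2.723) / (5.6) = -2.184
  z = (-11 - (-3.4)·-1.957 - (-4)·-2.473) / (10.4) = -2.649

(-3.339, -2.184, -2.649)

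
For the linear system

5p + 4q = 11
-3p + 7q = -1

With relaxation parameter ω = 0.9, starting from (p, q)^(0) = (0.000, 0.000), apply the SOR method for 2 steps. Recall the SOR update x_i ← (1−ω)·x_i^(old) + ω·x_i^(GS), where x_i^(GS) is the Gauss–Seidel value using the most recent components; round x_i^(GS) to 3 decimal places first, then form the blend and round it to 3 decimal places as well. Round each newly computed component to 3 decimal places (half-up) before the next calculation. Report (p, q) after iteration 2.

(1.721, 0.599)

Iteration 1:
  p: GS value = (11 - (4)·0.000) / (5) = 2.200;  p ← (1−ω)·0.000 + ω·2.200 = 1.980
  q: GS value = (-1 - (-3)·1.980) / (7) = 0.706;  q ← (1−ω)·0.000 + ω·0.706 = 0.635
Iteration 2:
  p: GS value = (11 - (4)·0.635) / (5) = 1.692;  p ← (1−ω)·1.980 + ω·1.692 = 1.721
  q: GS value = (-1 - (-3)·1.721) / (7) = 0.595;  q ← (1−ω)·0.635 + ω·0.595 = 0.599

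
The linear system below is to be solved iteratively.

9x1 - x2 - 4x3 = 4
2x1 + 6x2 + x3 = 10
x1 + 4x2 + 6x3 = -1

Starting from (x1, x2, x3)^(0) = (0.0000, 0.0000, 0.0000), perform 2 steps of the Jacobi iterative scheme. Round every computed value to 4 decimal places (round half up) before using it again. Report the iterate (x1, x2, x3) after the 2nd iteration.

(0.5555, 1.5463, -1.3519)

Iteration 1:
  x1 = (4 - (-1)·0.0000 - (-4)·0.0000) / (9) = 0.4444
  x2 = (10 - (2)·0.0000 - (1)·0.0000) / (6) = 1.6667
  x3 = (-1 - (1)·0.0000 - (4)·0.0000) / (6) = -0.1667
Iteration 2:
  x1 = (4 - (-1)·1.6667 - (-4)·-0.1667) / (9) = 0.5555
  x2 = (10 - (2)·0.4444 - (1)·-0.1667) / (6) = 1.5463
  x3 = (-1 - (1)·0.4444 - (4)·1.6667) / (6) = -1.3519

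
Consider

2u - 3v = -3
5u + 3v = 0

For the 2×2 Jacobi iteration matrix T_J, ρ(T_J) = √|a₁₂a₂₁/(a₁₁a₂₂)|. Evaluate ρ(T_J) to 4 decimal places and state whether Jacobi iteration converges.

1.5811

a₁₂a₂₁/(a₁₁a₂₂) = (-3)·(5) / ((2)·(3)) = -2.500000
ρ = √|-2.500000| = √2.500000 = 1.5811
ρ > 1, so Jacobi diverges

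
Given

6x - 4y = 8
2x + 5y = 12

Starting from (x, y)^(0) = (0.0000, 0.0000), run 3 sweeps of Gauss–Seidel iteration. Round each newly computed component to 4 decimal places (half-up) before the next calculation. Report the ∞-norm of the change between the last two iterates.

0.3319

Iteration 1:
  x = (8 - (-4)·0.0000) / (6) = 1.3333
  y = (12 - (2)·1.3333) / (5) = 1.8667
Iteration 2:
  x = (8 - (-4)·1.8667) / (6) = 2.5778
  y = (12 - (2)·2.5778) / (5) = 1.3689
Iteration 3:
  x = (8 - (-4)·1.3689) / (6) = 2.2459
  y = (12 - (2)·2.2459) / (5) = 1.5016
Change: (-0.3319, 0.1327) → max |·| = 0.3319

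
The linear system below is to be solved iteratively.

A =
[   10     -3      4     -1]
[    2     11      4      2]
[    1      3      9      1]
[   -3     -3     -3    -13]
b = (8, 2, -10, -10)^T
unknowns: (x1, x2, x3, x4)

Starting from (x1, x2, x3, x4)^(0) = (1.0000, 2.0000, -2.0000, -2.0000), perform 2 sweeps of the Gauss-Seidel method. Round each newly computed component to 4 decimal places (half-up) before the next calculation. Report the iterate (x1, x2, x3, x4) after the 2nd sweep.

(1.6808, 0.3133, -1.4494, 0.6435)

Iteration 1:
  x1 = (8 - (-3)·2.0000 - (4)·-2.0000 - (-1)·-2.0000) / (10) = 2.0000
  x2 = (2 - (2)·2.0000 - (4)·-2.0000 - (2)·-2.0000) / (11) = 0.9091
  x3 = (-10 - (1)·2.0000 - (3)·0.9091 - (1)·-2.0000) / (9) = -1.4141
  x4 = (-10 - (-3)·2.0000 - (-3)·0.9091 - (-3)·-1.4141) / (-13) = 0.4242
Iteration 2:
  x1 = (8 - (-3)·0.9091 - (4)·-1.4141 - (-1)·0.4242) / (10) = 1.6808
  x2 = (2 - (2)·1.6808 - (4)·-1.4141 - (2)·0.4242) / (11) = 0.3133
  x3 = (-10 - (1)·1.6808 - (3)·0.3133 - (1)·0.4242) / (9) = -1.4494
  x4 = (-10 - (-3)·1.6808 - (-3)·0.3133 - (-3)·-1.4494) / (-13) = 0.6435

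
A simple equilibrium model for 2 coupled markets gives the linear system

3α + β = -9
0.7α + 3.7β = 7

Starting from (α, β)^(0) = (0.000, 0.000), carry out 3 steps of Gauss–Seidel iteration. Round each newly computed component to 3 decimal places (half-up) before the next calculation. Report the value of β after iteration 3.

2.624

Iteration 1:
  α = (-9 - (1)·0.000) / (3) = -3.000
  β = (7 - (0.7)·-3.000) / (3.7) = 2.459
Iteration 2:
  α = (-9 - (1)·2.459) / (3) = -3.820
  β = (7 - (0.7)·-3.820) / (3.7) = 2.615
Iteration 3:
  α = (-9 - (1)·2.615) / (3) = -3.872
  β = (7 - (0.7)·-3.872) / (3.7) = 2.624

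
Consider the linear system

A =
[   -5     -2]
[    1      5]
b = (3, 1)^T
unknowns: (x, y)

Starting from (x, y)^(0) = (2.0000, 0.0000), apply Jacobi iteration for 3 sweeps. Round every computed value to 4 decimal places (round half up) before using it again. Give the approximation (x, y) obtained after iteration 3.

Iteration 1:
  x = (3 - (-2)·0.0000) / (-5) = -0.6000
  y = (1 - (1)·2.0000) / (5) = -0.2000
Iteration 2:
  x = (3 - (-2)·-0.2000) / (-5) = -0.5200
  y = (1 - (1)·-0.6000) / (5) = 0.3200
Iteration 3:
  x = (3 - (-2)·0.3200) / (-5) = -0.7280
  y = (1 - (1)·-0.5200) / (5) = 0.3040

(-0.7280, 0.3040)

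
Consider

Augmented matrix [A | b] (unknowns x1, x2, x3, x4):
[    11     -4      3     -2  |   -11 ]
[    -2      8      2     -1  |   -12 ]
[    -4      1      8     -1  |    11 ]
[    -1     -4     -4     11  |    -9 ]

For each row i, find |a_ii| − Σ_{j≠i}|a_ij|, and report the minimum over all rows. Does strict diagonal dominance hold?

row 1: |11| − (4+3+2) = 2
row 2: |8| − (2+2+1) = 3
row 3: |8| − (4+1+1) = 2
row 4: |11| − (1+4+4) = 2
minimum over rows = 2 → strictly diagonally dominant (convergence guaranteed)

2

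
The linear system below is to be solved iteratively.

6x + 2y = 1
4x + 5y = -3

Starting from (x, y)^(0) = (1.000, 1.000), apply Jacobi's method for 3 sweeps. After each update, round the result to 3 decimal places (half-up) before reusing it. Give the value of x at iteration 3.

Iteration 1:
  x = (1 - (2)·1.000) / (6) = -0.167
  y = (-3 - (4)·1.000) / (5) = -1.400
Iteration 2:
  x = (1 - (2)·-1.400) / (6) = 0.633
  y = (-3 - (4)·-0.167) / (5) = -0.466
Iteration 3:
  x = (1 - (2)·-0.466) / (6) = 0.322
  y = (-3 - (4)·0.633) / (5) = -1.106

0.322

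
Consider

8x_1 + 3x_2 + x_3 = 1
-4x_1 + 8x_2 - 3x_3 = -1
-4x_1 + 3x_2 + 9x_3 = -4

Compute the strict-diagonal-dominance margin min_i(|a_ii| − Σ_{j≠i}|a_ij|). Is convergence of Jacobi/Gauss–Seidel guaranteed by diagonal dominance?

row 1: |8| − (3+1) = 4
row 2: |8| − (4+3) = 1
row 3: |9| − (4+3) = 2
minimum over rows = 1 → strictly diagonally dominant (convergence guaranteed)

1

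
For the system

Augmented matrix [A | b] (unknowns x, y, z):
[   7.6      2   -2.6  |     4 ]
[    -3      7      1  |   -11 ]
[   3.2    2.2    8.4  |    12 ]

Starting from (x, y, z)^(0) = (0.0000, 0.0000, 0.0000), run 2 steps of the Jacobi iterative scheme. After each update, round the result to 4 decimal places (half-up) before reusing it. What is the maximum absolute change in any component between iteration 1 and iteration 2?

Iteration 1:
  x = (4 - (2)·0.0000 - (-2.6)·0.0000) / (7.6) = 0.5263
  y = (-11 - (-3)·0.0000 - (1)·0.0000) / (7) = -1.5714
  z = (12 - (3.2)·0.0000 - (2.2)·0.0000) / (8.4) = 1.4286
Iteration 2:
  x = (4 - (2)·-1.5714 - (-2.6)·1.4286) / (7.6) = 1.4286
  y = (-11 - (-3)·0.5263 - (1)·1.4286) / (7) = -1.5500
  z = (12 - (3.2)·0.5263 - (2.2)·-1.5714) / (8.4) = 1.6396
Change: (0.9023, 0.0214, 0.2110) → max |·| = 0.9023

0.9023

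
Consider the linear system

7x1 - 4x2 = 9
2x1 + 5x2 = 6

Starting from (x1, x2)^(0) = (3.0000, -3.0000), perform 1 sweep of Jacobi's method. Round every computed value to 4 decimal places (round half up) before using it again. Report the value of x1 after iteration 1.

-0.4286

Iteration 1:
  x1 = (9 - (-4)·-3.0000) / (7) = -0.4286
  x2 = (6 - (2)·3.0000) / (5) = 0.0000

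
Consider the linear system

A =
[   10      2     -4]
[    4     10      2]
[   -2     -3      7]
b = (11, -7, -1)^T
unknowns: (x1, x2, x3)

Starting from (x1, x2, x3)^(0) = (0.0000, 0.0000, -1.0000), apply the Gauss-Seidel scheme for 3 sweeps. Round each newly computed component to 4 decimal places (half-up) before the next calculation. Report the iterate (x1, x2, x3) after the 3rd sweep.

Iteration 1:
  x1 = (11 - (2)·0.0000 - (-4)·-1.0000) / (10) = 0.7000
  x2 = (-7 - (4)·0.7000 - (2)·-1.0000) / (10) = -0.7800
  x3 = (-1 - (-2)·0.7000 - (-3)·-0.7800) / (7) = -0.2771
Iteration 2:
  x1 = (11 - (2)·-0.7800 - (-4)·-0.2771) / (10) = 1.1452
  x2 = (-7 - (4)·1.1452 - (2)·-0.2771) / (10) = -1.1027
  x3 = (-1 - (-2)·1.1452 - (-3)·-1.1027) / (7) = -0.2882
Iteration 3:
  x1 = (11 - (2)·-1.1027 - (-4)·-0.2882) / (10) = 1.2053
  x2 = (-7 - (4)·1.2053 - (2)·-0.2882) / (10) = -1.1245
  x3 = (-1 - (-2)·1.2053 - (-3)·-1.1245) / (7) = -0.2804

(1.2053, -1.1245, -0.2804)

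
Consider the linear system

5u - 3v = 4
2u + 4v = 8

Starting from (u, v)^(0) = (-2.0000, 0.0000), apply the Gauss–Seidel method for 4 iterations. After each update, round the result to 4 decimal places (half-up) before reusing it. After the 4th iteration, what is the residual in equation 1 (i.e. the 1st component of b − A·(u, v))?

-0.1296

Iteration 1:
  u = (4 - (-3)·0.0000) / (5) = 0.8000
  v = (8 - (2)·0.8000) / (4) = 1.6000
Iteration 2:
  u = (4 - (-3)·1.6000) / (5) = 1.7600
  v = (8 - (2)·1.7600) / (4) = 1.1200
Iteration 3:
  u = (4 - (-3)·1.1200) / (5) = 1.4720
  v = (8 - (2)·1.4720) / (4) = 1.2640
Iteration 4:
  u = (4 - (-3)·1.2640) / (5) = 1.5584
  v = (8 - (2)·1.5584) / (4) = 1.2208
Residual b − A·x = (-0.1296, 0.0000)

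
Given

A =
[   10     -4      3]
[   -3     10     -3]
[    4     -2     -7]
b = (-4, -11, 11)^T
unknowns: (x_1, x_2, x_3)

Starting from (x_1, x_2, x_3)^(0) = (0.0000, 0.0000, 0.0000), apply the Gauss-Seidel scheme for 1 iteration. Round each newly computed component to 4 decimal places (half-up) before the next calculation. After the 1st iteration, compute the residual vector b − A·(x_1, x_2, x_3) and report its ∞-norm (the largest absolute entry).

4.3542

Iteration 1:
  x_1 = (-4 - (-4)·0.0000 - (3)·0.0000) / (10) = -0.4000
  x_2 = (-11 - (-3)·-0.4000 - (-3)·0.0000) / (10) = -1.2200
  x_3 = (11 - (4)·-0.4000 - (-2)·-1.2200) / (-7) = -1.4514
Residual b − A·x = (-0.5258, -4.3542, 0.0002); ∞-norm = 4.3542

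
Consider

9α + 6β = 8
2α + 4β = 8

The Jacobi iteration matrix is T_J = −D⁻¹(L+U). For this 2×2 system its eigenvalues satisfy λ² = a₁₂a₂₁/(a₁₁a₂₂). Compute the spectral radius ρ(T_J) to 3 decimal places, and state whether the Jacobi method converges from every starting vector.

a₁₂a₂₁/(a₁₁a₂₂) = (6)·(2) / ((9)·(4)) = 0.333333
ρ = √|0.333333| = √0.333333 = 0.577
ρ < 1, so Jacobi converges

0.577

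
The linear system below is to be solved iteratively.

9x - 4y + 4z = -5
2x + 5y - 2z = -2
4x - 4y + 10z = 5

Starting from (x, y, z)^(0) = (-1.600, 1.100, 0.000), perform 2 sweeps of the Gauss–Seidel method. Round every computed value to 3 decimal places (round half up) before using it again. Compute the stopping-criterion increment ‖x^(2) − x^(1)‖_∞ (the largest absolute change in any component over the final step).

Iteration 1:
  x = (-5 - (-4)·1.100 - (4)·0.000) / (9) = -0.067
  y = (-2 - (2)·-0.067 - (-2)·0.000) / (5) = -0.373
  z = (5 - (4)·-0.067 - (-4)·-0.373) / (10) = 0.378
Iteration 2:
  x = (-5 - (-4)·-0.373 - (4)·0.378) / (9) = -0.889
  y = (-2 - (2)·-0.889 - (-2)·0.378) / (5) = 0.107
  z = (5 - (4)·-0.889 - (-4)·0.107) / (10) = 0.898
Change: (-0.822, 0.480, 0.520) → max |·| = 0.822

0.822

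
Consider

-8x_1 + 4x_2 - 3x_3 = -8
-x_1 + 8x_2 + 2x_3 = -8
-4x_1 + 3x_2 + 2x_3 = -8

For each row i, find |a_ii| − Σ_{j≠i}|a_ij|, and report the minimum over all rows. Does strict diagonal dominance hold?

row 1: |-8| − (4+3) = 1
row 2: |8| − (1+2) = 5
row 3: |2| − (4+3) = -5
minimum over rows = -5 → not strictly diagonally dominant

-5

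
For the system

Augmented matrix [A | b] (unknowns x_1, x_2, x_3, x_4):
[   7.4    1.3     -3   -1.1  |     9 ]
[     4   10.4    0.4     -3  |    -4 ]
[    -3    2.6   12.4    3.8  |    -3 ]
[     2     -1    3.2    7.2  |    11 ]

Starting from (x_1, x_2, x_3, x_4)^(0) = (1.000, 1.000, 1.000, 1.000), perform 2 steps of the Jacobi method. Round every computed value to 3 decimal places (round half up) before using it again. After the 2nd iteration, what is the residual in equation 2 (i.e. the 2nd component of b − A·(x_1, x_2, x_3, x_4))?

Iteration 1:
  x_1 = (9 - (1.3)·1.000 - (-3)·1.000 - (-1.1)·1.000) / (7.4) = 1.595
  x_2 = (-4 - (4)·1.000 - (0.4)·1.000 - (-3)·1.000) / (10.4) = -0.519
  x_3 = (-3 - (-3)·1.000 - (2.6)·1.000 - (3.8)·1.000) / (12.4) = -0.516
  x_4 = (11 - (2)·1.000 - (-1)·1.000 - (3.2)·1.000) / (7.2) = 0.944
Iteration 2:
  x_1 = (9 - (1.3)·-0.519 - (-3)·-0.516 - (-1.1)·0.944) / (7.4) = 1.239
  x_2 = (-4 - (4)·1.595 - (0.4)·-0.516 - (-3)·0.944) / (10.4) = -0.706
  x_3 = (-3 - (-3)·1.595 - (2.6)·-0.519 - (3.8)·0.944) / (12.4) = -0.037
  x_4 = (11 - (2)·1.595 - (-1)·-0.519 - (3.2)·-0.516) / (7.2) = 1.242
Residual b − A·x = (2.004, 2.127, -1.708, -1.008)

2.127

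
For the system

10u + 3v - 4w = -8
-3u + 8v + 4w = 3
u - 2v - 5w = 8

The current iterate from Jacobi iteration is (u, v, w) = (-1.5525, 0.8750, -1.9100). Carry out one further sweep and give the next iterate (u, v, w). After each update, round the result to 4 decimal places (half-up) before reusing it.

One sweep:
  u = (-8 - (3)·0.8750 - (-4)·-1.9100) / (10) = -1.8265
  v = (3 - (-3)·-1.5525 - (4)·-1.9100) / (8) = 0.7478
  w = (8 - (1)·-1.5525 - (-2)·0.8750) / (-5) = -2.2605

(-1.8265, 0.7478, -2.2605)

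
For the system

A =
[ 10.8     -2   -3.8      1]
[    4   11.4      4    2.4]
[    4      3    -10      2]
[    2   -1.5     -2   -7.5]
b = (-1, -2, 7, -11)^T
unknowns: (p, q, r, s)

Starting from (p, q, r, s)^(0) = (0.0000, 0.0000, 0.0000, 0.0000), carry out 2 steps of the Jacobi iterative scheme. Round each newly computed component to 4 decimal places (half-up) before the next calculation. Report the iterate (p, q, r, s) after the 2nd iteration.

(-0.5072, -0.2061, -0.4963, 1.6637)

Iteration 1:
  p = (-1 - (-2)·0.0000 - (-3.8)·0.0000 - (1)·0.0000) / (10.8) = -0.0926
  q = (-2 - (4)·0.0000 - (4)·0.0000 - (2.4)·0.0000) / (11.4) = -0.1754
  r = (7 - (4)·0.0000 - (3)·0.0000 - (2)·0.0000) / (-10) = -0.7000
  s = (-11 - (2)·0.0000 - (-1.5)·0.0000 - (-2)·0.0000) / (-7.5) = 1.4667
Iteration 2:
  p = (-1 - (-2)·-0.1754 - (-3.8)·-0.7000 - (1)·1.4667) / (10.8) = -0.5072
  q = (-2 - (4)·-0.0926 - (4)·-0.7000 - (2.4)·1.4667) / (11.4) = -0.2061
  r = (7 - (4)·-0.0926 - (3)·-0.1754 - (2)·1.4667) / (-10) = -0.4963
  s = (-11 - (2)·-0.0926 - (-1.5)·-0.1754 - (-2)·-0.7000) / (-7.5) = 1.6637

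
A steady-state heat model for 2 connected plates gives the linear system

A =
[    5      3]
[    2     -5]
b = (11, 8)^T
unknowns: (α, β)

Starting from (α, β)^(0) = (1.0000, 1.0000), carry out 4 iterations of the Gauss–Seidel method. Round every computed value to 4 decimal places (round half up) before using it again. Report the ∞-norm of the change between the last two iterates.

Iteration 1:
  α = (11 - (3)·1.0000) / (5) = 1.6000
  β = (8 - (2)·1.6000) / (-5) = -0.9600
Iteration 2:
  α = (11 - (3)·-0.9600) / (5) = 2.7760
  β = (8 - (2)·2.7760) / (-5) = -0.4896
Iteration 3:
  α = (11 - (3)·-0.4896) / (5) = 2.4938
  β = (8 - (2)·2.4938) / (-5) = -0.6025
Iteration 4:
  α = (11 - (3)·-0.6025) / (5) = 2.5615
  β = (8 - (2)·2.5615) / (-5) = -0.5754
Change: (0.0677, 0.0271) → max |·| = 0.0677

0.0677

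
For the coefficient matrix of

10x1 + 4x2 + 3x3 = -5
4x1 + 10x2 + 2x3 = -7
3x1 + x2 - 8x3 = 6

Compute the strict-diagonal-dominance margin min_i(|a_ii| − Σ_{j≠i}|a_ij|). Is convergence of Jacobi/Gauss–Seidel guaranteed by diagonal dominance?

row 1: |10| − (4+3) = 3
row 2: |10| − (4+2) = 4
row 3: |-8| − (3+1) = 4
minimum over rows = 3 → strictly diagonally dominant (convergence guaranteed)

3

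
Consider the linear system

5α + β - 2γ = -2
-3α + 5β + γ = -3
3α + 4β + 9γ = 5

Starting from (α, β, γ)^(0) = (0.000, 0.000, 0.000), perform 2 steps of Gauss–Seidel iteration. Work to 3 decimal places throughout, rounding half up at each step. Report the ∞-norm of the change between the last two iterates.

Iteration 1:
  α = (-2 - (1)·0.000 - (-2)·0.000) / (5) = -0.400
  β = (-3 - (-3)·-0.400 - (1)·0.000) / (5) = -0.840
  γ = (5 - (3)·-0.400 - (4)·-0.840) / (9) = 1.062
Iteration 2:
  α = (-2 - (1)·-0.840 - (-2)·1.062) / (5) = 0.193
  β = (-3 - (-3)·0.193 - (1)·1.062) / (5) = -0.697
  γ = (5 - (3)·0.193 - (4)·-0.697) / (9) = 0.801
Change: (0.593, 0.143, -0.261) → max |·| = 0.593

0.593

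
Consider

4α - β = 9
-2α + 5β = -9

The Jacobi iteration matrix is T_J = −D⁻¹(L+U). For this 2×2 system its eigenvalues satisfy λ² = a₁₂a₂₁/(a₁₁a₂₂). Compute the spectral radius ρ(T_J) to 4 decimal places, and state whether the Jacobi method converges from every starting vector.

0.3162

a₁₂a₂₁/(a₁₁a₂₂) = (-1)·(-2) / ((4)·(5)) = 0.100000
ρ = √|0.100000| = √0.100000 = 0.3162
ρ < 1, so Jacobi converges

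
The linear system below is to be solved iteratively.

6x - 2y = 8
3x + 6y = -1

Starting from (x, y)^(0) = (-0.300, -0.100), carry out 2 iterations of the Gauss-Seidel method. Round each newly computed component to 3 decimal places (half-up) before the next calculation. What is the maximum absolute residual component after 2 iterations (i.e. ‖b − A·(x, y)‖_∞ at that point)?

Iteration 1:
  x = (8 - (-2)·-0.100) / (6) = 1.300
  y = (-1 - (3)·1.300) / (6) = -0.817
Iteration 2:
  x = (8 - (-2)·-0.817) / (6) = 1.061
  y = (-1 - (3)·1.061) / (6) = -0.697
Residual b − A·x = (0.240, -0.001); ∞-norm = 0.240

0.240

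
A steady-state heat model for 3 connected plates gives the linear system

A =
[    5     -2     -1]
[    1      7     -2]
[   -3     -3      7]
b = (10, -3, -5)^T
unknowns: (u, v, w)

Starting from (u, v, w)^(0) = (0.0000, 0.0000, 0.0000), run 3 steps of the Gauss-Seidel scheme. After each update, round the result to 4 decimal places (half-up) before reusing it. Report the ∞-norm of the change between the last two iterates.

Iteration 1:
  u = (10 - (-2)·0.0000 - (-1)·0.0000) / (5) = 2.0000
  v = (-3 - (1)·2.0000 - (-2)·0.0000) / (7) = -0.7143
  w = (-5 - (-3)·2.0000 - (-3)·-0.7143) / (7) = -0.1633
Iteration 2:
  u = (10 - (-2)·-0.7143 - (-1)·-0.1633) / (5) = 1.6816
  v = (-3 - (1)·1.6816 - (-2)·-0.1633) / (7) = -0.7155
  w = (-5 - (-3)·1.6816 - (-3)·-0.7155) / (7) = -0.3002
Iteration 3:
  u = (10 - (-2)·-0.7155 - (-1)·-0.3002) / (5) = 1.6538
  v = (-3 - (1)·1.6538 - (-2)·-0.3002) / (7) = -0.7506
  w = (-5 - (-3)·1.6538 - (-3)·-0.7506) / (7) = -0.3272
Change: (-0.0278, -0.0351, -0.0270) → max |·| = 0.0351

0.0351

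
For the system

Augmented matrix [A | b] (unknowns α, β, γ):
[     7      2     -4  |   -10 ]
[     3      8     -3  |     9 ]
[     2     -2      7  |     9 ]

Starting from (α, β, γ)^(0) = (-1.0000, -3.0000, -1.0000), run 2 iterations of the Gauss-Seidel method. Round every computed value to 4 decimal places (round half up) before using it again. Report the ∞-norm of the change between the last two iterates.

Iteration 1:
  α = (-10 - (2)·-3.0000 - (-4)·-1.0000) / (7) = -1.1429
  β = (9 - (3)·-1.1429 - (-3)·-1.0000) / (8) = 1.1786
  γ = (9 - (2)·-1.1429 - (-2)·1.1786) / (7) = 1.9490
Iteration 2:
  α = (-10 - (2)·1.1786 - (-4)·1.9490) / (7) = -0.6516
  β = (9 - (3)·-0.6516 - (-3)·1.9490) / (8) = 2.1002
  γ = (9 - (2)·-0.6516 - (-2)·2.1002) / (7) = 2.0719
Change: (0.4913, 0.9216, 0.1229) → max |·| = 0.9216

0.9216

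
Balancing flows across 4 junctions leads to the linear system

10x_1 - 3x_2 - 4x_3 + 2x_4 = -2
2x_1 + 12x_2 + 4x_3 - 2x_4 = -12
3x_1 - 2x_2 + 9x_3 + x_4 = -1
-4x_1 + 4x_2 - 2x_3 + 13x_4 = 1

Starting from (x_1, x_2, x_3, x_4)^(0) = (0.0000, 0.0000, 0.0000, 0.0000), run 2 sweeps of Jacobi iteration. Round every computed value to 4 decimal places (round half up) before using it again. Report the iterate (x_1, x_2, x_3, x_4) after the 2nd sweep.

Iteration 1:
  x_1 = (-2 - (-3)·0.0000 - (-4)·0.0000 - (2)·0.0000) / (10) = -0.2000
  x_2 = (-12 - (2)·0.0000 - (4)·0.0000 - (-2)·0.0000) / (12) = -1.0000
  x_3 = (-1 - (3)·0.0000 - (-2)·0.0000 - (1)·0.0000) / (9) = -0.1111
  x_4 = (1 - (-4)·0.0000 - (4)·0.0000 - (-2)·0.0000) / (13) = 0.0769
Iteration 2:
  x_1 = (-2 - (-3)·-1.0000 - (-4)·-0.1111 - (2)·0.0769) / (10) = -0.5598
  x_2 = (-12 - (2)·-0.2000 - (4)·-0.1111 - (-2)·0.0769) / (12) = -0.9168
  x_3 = (-1 - (3)·-0.2000 - (-2)·-1.0000 - (1)·0.0769) / (9) = -0.2752
  x_4 = (1 - (-4)·-0.2000 - (4)·-1.0000 - (-2)·-0.1111) / (13) = 0.3060

(-0.5598, -0.9168, -0.2752, 0.3060)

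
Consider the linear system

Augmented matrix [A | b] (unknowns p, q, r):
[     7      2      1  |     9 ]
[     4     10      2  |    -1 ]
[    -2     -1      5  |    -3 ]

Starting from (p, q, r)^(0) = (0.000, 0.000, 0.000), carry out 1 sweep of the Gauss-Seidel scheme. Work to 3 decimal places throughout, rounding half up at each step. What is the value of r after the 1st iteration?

-0.208

Iteration 1:
  p = (9 - (2)·0.000 - (1)·0.000) / (7) = 1.286
  q = (-1 - (4)·1.286 - (2)·0.000) / (10) = -0.614
  r = (-3 - (-2)·1.286 - (-1)·-0.614) / (5) = -0.208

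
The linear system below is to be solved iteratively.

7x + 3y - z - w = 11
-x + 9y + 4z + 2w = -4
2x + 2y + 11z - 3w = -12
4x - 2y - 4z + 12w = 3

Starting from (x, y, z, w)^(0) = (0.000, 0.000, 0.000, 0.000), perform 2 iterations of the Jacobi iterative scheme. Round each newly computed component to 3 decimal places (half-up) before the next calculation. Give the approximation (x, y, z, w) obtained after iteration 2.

(1.642, 0.159, -1.228, -0.711)

Iteration 1:
  x = (11 - (3)·0.000 - (-1)·0.000 - (-1)·0.000) / (7) = 1.571
  y = (-4 - (-1)·0.000 - (4)·0.000 - (2)·0.000) / (9) = -0.444
  z = (-12 - (2)·0.000 - (2)·0.000 - (-3)·0.000) / (11) = -1.091
  w = (3 - (4)·0.000 - (-2)·0.000 - (-4)·0.000) / (12) = 0.250
Iteration 2:
  x = (11 - (3)·-0.444 - (-1)·-1.091 - (-1)·0.250) / (7) = 1.642
  y = (-4 - (-1)·1.571 - (4)·-1.091 - (2)·0.250) / (9) = 0.159
  z = (-12 - (2)·1.571 - (2)·-0.444 - (-3)·0.250) / (11) = -1.228
  w = (3 - (4)·1.571 - (-2)·-0.444 - (-4)·-1.091) / (12) = -0.711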